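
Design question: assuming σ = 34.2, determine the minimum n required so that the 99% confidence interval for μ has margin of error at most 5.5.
n ≥ 257

For margin E ≤ 5.5:
n ≥ (z* · σ / E)²
n ≥ (2.576 · 34.2 / 5.5)²
n ≥ 256.58

Minimum n = 257 (rounding up)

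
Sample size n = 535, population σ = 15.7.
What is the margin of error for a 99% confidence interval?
Margin of error = 1.75

Margin of error = z* · σ/√n
= 2.576 · 15.7/√535
= 2.576 · 15.7/23.1301
= 1.75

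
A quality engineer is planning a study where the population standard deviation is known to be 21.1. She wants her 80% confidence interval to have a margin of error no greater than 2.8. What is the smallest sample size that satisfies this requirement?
n ≥ 94

For margin E ≤ 2.8:
n ≥ (z* · σ / E)²
n ≥ (1.282 · 21.1 / 2.8)²
n ≥ 93.33

Minimum n = 94 (rounding up)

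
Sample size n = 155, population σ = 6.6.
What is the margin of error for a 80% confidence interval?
Margin of error = 0.68

Margin of error = z* · σ/√n
= 1.282 · 6.6/√155
= 1.282 · 6.6/12.4499
= 0.68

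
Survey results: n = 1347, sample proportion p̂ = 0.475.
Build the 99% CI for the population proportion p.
(0.440, 0.510)

Proportion CI:
SE = √(p̂(1-p̂)/n) = √(0.475 · 0.525 / 1347) = 0.01361

z* = 2.576
Margin = z* · SE = 2.576 · 0.01361 = 0.0351

CI: 0.475 ± 0.0351 = (0.440, 0.510)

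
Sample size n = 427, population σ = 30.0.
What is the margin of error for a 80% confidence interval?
Margin of error = 1.86

Margin of error = z* · σ/√n
= 1.282 · 30.0/√427
= 1.282 · 30.0/20.6640
= 1.86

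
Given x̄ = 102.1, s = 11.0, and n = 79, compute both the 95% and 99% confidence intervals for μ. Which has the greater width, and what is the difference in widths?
99% CI is wider by 1.60

df = 78
95% CI: t* = 1.991, (99.64, 104.56), width = 2 · t* · s/√n = 4.93
99% CI: t* = 2.640, (98.83, 105.37), width = 2 · t* · s/√n = 6.53

The 99% CI is wider by 6.53 - 4.93 = 1.60.
Higher confidence requires a wider interval.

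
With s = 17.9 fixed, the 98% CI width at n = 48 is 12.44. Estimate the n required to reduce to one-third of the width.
n ≈ 432

CI width ∝ 1/√n
To reduce width by factor 3, need √n to grow by 3 → need 3² = 9 times as many samples.

Current: n = 48, width = 12.44
New: n = 432, width ≈ 4.02

Width reduced by factor of 12.44/4.02 = 3.09.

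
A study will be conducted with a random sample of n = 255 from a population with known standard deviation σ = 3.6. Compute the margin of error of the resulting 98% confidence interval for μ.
Margin of error = 0.52

Margin of error = z* · σ/√n
= 2.326 · 3.6/√255
= 2.326 · 3.6/15.9687
= 0.52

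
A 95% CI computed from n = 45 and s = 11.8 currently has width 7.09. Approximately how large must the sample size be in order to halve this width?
n ≈ 180

CI width ∝ 1/√n
To reduce width by factor 2, need √n to grow by 2 → need 2² = 4 times as many samples.

Current: n = 45, width = 7.09
New: n = 180, width ≈ 3.47

Width reduced by factor of 7.09/3.47 = 2.04.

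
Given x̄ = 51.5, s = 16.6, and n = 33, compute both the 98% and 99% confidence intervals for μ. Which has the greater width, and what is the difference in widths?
99% CI is wider by 1.67

df = 32
98% CI: t* = 2.449, (44.42, 58.58), width = 2 · t* · s/√n = 14.15
99% CI: t* = 2.738, (43.59, 59.41), width = 2 · t* · s/√n = 15.82

The 99% CI is wider by 15.82 - 14.15 = 1.67.
Higher confidence requires a wider interval.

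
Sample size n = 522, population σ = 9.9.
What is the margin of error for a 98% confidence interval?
Margin of error = 1.01

Margin of error = z* · σ/√n
= 2.326 · 9.9/√522
= 2.326 · 9.9/22.8473
= 1.01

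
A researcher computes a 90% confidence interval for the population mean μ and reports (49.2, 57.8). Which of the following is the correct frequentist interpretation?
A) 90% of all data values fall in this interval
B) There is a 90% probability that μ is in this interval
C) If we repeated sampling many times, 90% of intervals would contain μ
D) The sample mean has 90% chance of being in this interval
C

A) Wrong — a CI is about the parameter μ, not individual data values.
B) Wrong — μ is fixed; the randomness lives in the interval, not in μ.
C) Correct — this is the frequentist long-run coverage interpretation.
D) Wrong — x̄ is observed and sits in the interval by construction.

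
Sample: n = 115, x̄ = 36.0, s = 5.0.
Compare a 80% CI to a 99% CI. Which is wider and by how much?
99% CI is wider by 1.24

df = 114
80% CI: t* = 1.289, (35.40, 36.60), width = 2 · t* · s/√n = 1.20
99% CI: t* = 2.620, (34.78, 37.22), width = 2 · t* · s/√n = 2.44

The 99% CI is wider by 2.44 - 1.20 = 1.24.
Higher confidence requires a wider interval.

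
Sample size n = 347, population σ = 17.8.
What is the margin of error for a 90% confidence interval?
Margin of error = 1.57

Margin of error = z* · σ/√n
= 1.645 · 17.8/√347
= 1.645 · 17.8/18.6279
= 1.57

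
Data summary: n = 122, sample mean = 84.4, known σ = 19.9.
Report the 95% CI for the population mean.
(80.87, 87.93)

z-interval (σ known):
z* = 1.960 for 95% confidence

Margin of error = z* · σ/√n = 1.960 · 19.9/√122 = 3.53

CI: (84.4 - 3.53, 84.4 + 3.53) = (80.87, 87.93)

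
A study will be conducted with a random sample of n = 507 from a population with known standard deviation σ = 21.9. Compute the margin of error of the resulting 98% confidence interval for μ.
Margin of error = 2.26

Margin of error = z* · σ/√n
= 2.326 · 21.9/√507
= 2.326 · 21.9/22.5167
= 2.26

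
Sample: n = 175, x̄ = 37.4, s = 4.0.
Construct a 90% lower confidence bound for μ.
μ ≥ 37.01

Lower bound (one-sided):
t* = 1.286 (one-sided for 90%)
Lower bound = x̄ - t* · s/√n = 37.4 - 1.286 · 4.0/√175 = 37.01

We are 90% confident that μ ≥ 37.01.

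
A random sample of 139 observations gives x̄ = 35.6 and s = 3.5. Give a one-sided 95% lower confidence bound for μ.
μ ≥ 35.11

Lower bound (one-sided):
t* = 1.656 (one-sided for 95%)
Lower bound = x̄ - t* · s/√n = 35.6 - 1.656 · 3.5/√139 = 35.11

We are 95% confident that μ ≥ 35.11.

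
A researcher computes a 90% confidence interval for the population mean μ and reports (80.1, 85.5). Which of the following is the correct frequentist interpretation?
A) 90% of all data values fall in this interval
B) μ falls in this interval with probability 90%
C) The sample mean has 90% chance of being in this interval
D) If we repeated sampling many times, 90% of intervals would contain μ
D

A) Wrong — a CI is about the parameter μ, not individual data values.
B) Wrong — μ is fixed; the randomness lives in the interval, not in μ.
C) Wrong — x̄ is observed and sits in the interval by construction.
D) Correct — this is the frequentist long-run coverage interpretation.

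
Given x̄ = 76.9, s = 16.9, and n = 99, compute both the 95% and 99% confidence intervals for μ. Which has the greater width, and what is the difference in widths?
99% CI is wider by 2.18

df = 98
95% CI: t* = 1.984, (73.53, 80.27), width = 2 · t* · s/√n = 6.74
99% CI: t* = 2.627, (72.44, 81.36), width = 2 · t* · s/√n = 8.92

The 99% CI is wider by 8.92 - 6.74 = 2.18.
Higher confidence requires a wider interval.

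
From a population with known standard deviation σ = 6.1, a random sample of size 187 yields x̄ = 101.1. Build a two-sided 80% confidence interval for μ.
(100.53, 101.67)

z-interval (σ known):
z* = 1.282 for 80% confidence

Margin of error = z* · σ/√n = 1.282 · 6.1/√187 = 0.57

CI: (101.1 - 0.57, 101.1 + 0.57) = (100.53, 101.67)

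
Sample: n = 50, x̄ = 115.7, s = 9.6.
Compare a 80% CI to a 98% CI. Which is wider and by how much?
98% CI is wider by 3.00

df = 49
80% CI: t* = 1.299, (113.94, 117.46), width = 2 · t* · s/√n = 3.53
98% CI: t* = 2.405, (112.43, 118.97), width = 2 · t* · s/√n = 6.53

The 98% CI is wider by 6.53 - 3.53 = 3.00.
Higher confidence requires a wider interval.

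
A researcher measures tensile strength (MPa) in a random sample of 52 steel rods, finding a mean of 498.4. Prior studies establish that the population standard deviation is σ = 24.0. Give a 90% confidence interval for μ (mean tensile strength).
(492.93, 503.87)

z-interval (σ known):
z* = 1.645 for 90% confidence

Margin of error = z* · σ/√n = 1.645 · 24.0/√52 = 5.47

CI: (498.4 - 5.47, 498.4 + 5.47) = (492.93, 503.87)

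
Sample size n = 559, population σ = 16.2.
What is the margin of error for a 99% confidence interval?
Margin of error = 1.77

Margin of error = z* · σ/√n
= 2.576 · 16.2/√559
= 2.576 · 16.2/23.6432
= 1.77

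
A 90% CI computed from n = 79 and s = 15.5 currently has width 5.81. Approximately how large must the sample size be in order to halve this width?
n ≈ 316

CI width ∝ 1/√n
To reduce width by factor 2, need √n to grow by 2 → need 2² = 4 times as many samples.

Current: n = 79, width = 5.81
New: n = 316, width ≈ 2.88

Width reduced by factor of 5.81/2.88 = 2.02.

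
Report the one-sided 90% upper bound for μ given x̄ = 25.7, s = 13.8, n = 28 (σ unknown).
μ ≤ 29.13

Upper bound (one-sided):
t* = 1.314 (one-sided for 90%)
Upper bound = x̄ + t* · s/√n = 25.7 + 1.314 · 13.8/√28 = 29.13

We are 90% confident that μ ≤ 29.13.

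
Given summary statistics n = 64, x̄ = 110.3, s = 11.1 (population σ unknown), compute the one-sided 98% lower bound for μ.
μ ≥ 107.39

Lower bound (one-sided):
t* = 2.097 (one-sided for 98%)
Lower bound = x̄ - t* · s/√n = 110.3 - 2.097 · 11.1/√64 = 107.39

We are 98% confident that μ ≥ 107.39.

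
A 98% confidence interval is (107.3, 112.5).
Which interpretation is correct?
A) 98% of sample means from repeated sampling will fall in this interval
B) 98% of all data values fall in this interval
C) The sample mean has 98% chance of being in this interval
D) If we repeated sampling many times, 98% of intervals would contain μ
D

A) Wrong — coverage applies to intervals containing μ, not to future x̄ values.
B) Wrong — a CI is about the parameter μ, not individual data values.
C) Wrong — x̄ is observed and sits in the interval by construction.
D) Correct — this is the frequentist long-run coverage interpretation.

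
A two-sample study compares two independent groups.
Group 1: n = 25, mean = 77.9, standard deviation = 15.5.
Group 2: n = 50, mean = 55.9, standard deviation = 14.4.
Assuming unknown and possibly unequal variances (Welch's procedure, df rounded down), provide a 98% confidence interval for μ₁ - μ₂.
(13.05, 30.95)

Difference: x̄₁ - x̄₂ = 22.00
SE = √(s₁²/n₁ + s₂²/n₂) = √(15.5²/25 + 14.4²/50) = 3.7091
df = 45.07 → 45 (Welch–Satterthwaite, rounded down)
t* = 2.412

CI: 22.00 ± 2.412 · 3.7091 = 22.00 ± 8.95 = (13.05, 30.95)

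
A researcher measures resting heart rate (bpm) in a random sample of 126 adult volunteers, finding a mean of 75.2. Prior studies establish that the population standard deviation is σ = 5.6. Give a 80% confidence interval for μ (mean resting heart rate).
(74.56, 75.84)

z-interval (σ known):
z* = 1.282 for 80% confidence

Margin of error = z* · σ/√n = 1.282 · 5.6/√126 = 0.64

CI: (75.2 - 0.64, 75.2 + 0.64) = (74.56, 75.84)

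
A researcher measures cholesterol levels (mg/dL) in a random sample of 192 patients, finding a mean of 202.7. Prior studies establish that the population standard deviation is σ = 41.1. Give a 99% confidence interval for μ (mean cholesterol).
(195.06, 210.34)

z-interval (σ known):
z* = 2.576 for 99% confidence

Margin of error = z* · σ/√n = 2.576 · 41.1/√192 = 7.64

CI: (202.7 - 7.64, 202.7 + 7.64) = (195.06, 210.34)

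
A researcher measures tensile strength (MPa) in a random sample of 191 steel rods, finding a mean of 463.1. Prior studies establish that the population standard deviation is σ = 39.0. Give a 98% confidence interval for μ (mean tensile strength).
(456.54, 469.66)

z-interval (σ known):
z* = 2.326 for 98% confidence

Margin of error = z* · σ/√n = 2.326 · 39.0/√191 = 6.56

CI: (463.1 - 6.56, 463.1 + 6.56) = (456.54, 469.66)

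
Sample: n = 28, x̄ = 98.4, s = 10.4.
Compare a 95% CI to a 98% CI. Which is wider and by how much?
98% CI is wider by 1.65

df = 27
95% CI: t* = 2.052, (94.37, 102.43), width = 2 · t* · s/√n = 8.07
98% CI: t* = 2.473, (93.54, 103.26), width = 2 · t* · s/√n = 9.72

The 98% CI is wider by 9.72 - 8.07 = 1.65.
Higher confidence requires a wider interval.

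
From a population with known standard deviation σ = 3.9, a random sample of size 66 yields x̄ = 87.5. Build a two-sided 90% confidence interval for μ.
(86.71, 88.29)

z-interval (σ known):
z* = 1.645 for 90% confidence

Margin of error = z* · σ/√n = 1.645 · 3.9/√66 = 0.79

CI: (87.5 - 0.79, 87.5 + 0.79) = (86.71, 88.29)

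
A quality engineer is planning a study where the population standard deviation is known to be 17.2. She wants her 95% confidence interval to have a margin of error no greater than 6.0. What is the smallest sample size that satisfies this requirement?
n ≥ 32

For margin E ≤ 6.0:
n ≥ (z* · σ / E)²
n ≥ (1.960 · 17.2 / 6.0)²
n ≥ 31.57

Minimum n = 32 (rounding up)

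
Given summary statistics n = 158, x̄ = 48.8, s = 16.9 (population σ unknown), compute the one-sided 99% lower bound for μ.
μ ≥ 45.64

Lower bound (one-sided):
t* = 2.350 (one-sided for 99%)
Lower bound = x̄ - t* · s/√n = 48.8 - 2.350 · 16.9/√158 = 45.64

We are 99% confident that μ ≥ 45.64.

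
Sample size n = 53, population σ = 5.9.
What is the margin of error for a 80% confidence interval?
Margin of error = 1.04

Margin of error = z* · σ/√n
= 1.282 · 5.9/√53
= 1.282 · 5.9/7.2801
= 1.04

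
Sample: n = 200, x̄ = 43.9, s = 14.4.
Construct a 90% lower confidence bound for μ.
μ ≥ 42.59

Lower bound (one-sided):
t* = 1.286 (one-sided for 90%)
Lower bound = x̄ - t* · s/√n = 43.9 - 1.286 · 14.4/√200 = 42.59

We are 90% confident that μ ≥ 42.59.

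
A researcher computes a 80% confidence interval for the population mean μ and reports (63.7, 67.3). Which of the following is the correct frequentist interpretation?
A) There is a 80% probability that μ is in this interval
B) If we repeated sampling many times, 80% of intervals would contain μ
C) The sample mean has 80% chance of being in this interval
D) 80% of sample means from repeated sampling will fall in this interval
B

A) Wrong — μ is fixed; the randomness lives in the interval, not in μ.
B) Correct — this is the frequentist long-run coverage interpretation.
C) Wrong — x̄ is observed and sits in the interval by construction.
D) Wrong — coverage applies to intervals containing μ, not to future x̄ values.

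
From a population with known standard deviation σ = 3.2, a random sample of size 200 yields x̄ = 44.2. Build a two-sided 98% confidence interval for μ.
(43.67, 44.73)

z-interval (σ known):
z* = 2.326 for 98% confidence

Margin of error = z* · σ/√n = 2.326 · 3.2/√200 = 0.53

CI: (44.2 - 0.53, 44.2 + 0.53) = (43.67, 44.73)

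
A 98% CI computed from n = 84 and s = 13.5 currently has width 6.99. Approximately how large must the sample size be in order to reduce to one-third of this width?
n ≈ 756

CI width ∝ 1/√n
To reduce width by factor 3, need √n to grow by 3 → need 3² = 9 times as many samples.

Current: n = 84, width = 6.99
New: n = 756, width ≈ 2.29

Width reduced by factor of 6.99/2.29 = 3.05.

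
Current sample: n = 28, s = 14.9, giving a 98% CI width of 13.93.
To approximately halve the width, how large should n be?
n ≈ 112

CI width ∝ 1/√n
To reduce width by factor 2, need √n to grow by 2 → need 2² = 4 times as many samples.

Current: n = 28, width = 13.93
New: n = 112, width ≈ 6.65

Width reduced by factor of 13.93/6.65 = 2.09.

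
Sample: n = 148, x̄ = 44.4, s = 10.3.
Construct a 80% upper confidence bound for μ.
μ ≤ 45.11

Upper bound (one-sided):
t* = 0.844 (one-sided for 80%)
Upper bound = x̄ + t* · s/√n = 44.4 + 0.844 · 10.3/√148 = 45.11

We are 80% confident that μ ≤ 45.11.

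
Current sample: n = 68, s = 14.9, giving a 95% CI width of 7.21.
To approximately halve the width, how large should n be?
n ≈ 272

CI width ∝ 1/√n
To reduce width by factor 2, need √n to grow by 2 → need 2² = 4 times as many samples.

Current: n = 68, width = 7.21
New: n = 272, width ≈ 3.56

Width reduced by factor of 7.21/3.56 = 2.03.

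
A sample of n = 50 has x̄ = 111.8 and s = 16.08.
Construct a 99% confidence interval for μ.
(105.71, 117.89)

t-interval (σ unknown):
df = n - 1 = 49
t* = 2.680 for 99% confidence

Margin of error = t* · s/√n = 2.680 · 16.08/√50 = 6.09

CI: (105.71, 117.89)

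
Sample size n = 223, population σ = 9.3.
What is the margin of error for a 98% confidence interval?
Margin of error = 1.45

Margin of error = z* · σ/√n
= 2.326 · 9.3/√223
= 2.326 · 9.3/14.9332
= 1.45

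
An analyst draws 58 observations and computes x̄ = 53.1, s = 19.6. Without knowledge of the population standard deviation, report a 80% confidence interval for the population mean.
(49.76, 56.44)

t-interval (σ unknown):
df = n - 1 = 57
t* = 1.297 for 80% confidence

Margin of error = t* · s/√n = 1.297 · 19.6/√58 = 3.34

CI: (49.76, 56.44)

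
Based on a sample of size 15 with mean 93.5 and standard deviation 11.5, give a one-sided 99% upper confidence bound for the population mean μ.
μ ≤ 101.29

Upper bound (one-sided):
t* = 2.624 (one-sided for 99%)
Upper bound = x̄ + t* · s/√n = 93.5 + 2.624 · 11.5/√15 = 101.29

We are 99% confident that μ ≤ 101.29.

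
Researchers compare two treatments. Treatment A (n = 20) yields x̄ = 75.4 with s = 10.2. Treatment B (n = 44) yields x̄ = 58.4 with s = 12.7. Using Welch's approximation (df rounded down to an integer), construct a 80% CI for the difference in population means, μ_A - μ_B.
(13.13, 20.87)

Difference: x̄₁ - x̄₂ = 17.00
SE = √(s₁²/n₁ + s₂²/n₂) = √(10.2²/20 + 12.7²/44) = 2.9779
df = 45.28 → 45 (Welch–Satterthwaite, rounded down)
t* = 1.301

CI: 17.00 ± 1.301 · 2.9779 = 17.00 ± 3.87 = (13.13, 20.87)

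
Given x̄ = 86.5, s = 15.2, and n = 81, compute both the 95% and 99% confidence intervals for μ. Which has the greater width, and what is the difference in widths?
99% CI is wider by 2.19

df = 80
95% CI: t* = 1.990, (83.14, 89.86), width = 2 · t* · s/√n = 6.72
99% CI: t* = 2.639, (82.04, 90.96), width = 2 · t* · s/√n = 8.91

The 99% CI is wider by 8.91 - 6.72 = 2.19.
Higher confidence requires a wider interval.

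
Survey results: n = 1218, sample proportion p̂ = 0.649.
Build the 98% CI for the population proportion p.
(0.617, 0.681)

Proportion CI:
SE = √(p̂(1-p̂)/n) = √(0.649 · 0.351 / 1218) = 0.01368

z* = 2.326
Margin = z* · SE = 2.326 · 0.01368 = 0.0318

CI: 0.649 ± 0.0318 = (0.617, 0.681)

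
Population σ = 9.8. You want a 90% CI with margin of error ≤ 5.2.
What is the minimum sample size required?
n ≥ 10

For margin E ≤ 5.2:
n ≥ (z* · σ / E)²
n ≥ (1.645 · 9.8 / 5.2)²
n ≥ 9.61

Minimum n = 10 (rounding up)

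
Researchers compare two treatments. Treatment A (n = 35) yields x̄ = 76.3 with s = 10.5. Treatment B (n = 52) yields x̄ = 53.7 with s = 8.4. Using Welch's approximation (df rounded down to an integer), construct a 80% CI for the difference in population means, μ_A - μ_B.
(19.85, 25.35)

Difference: x̄₁ - x̄₂ = 22.60
SE = √(s₁²/n₁ + s₂²/n₂) = √(10.5²/35 + 8.4²/52) = 2.1230
df = 61.94 → 61 (Welch–Satterthwaite, rounded down)
t* = 1.296

CI: 22.60 ± 1.296 · 2.1230 = 22.60 ± 2.75 = (19.85, 25.35)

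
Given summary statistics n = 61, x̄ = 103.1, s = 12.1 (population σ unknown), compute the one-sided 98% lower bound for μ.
μ ≥ 99.85

Lower bound (one-sided):
t* = 2.099 (one-sided for 98%)
Lower bound = x̄ - t* · s/√n = 103.1 - 2.099 · 12.1/√61 = 99.85

We are 98% confident that μ ≥ 99.85.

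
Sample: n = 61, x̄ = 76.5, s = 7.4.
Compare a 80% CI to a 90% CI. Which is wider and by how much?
90% CI is wider by 0.71

df = 60
80% CI: t* = 1.296, (75.27, 77.73), width = 2 · t* · s/√n = 2.46
90% CI: t* = 1.671, (74.92, 78.08), width = 2 · t* · s/√n = 3.17

The 90% CI is wider by 3.17 - 2.46 = 0.71.
Higher confidence requires a wider interval.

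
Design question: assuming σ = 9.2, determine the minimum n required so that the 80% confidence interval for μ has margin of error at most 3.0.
n ≥ 16

For margin E ≤ 3.0:
n ≥ (z* · σ / E)²
n ≥ (1.282 · 9.2 / 3.0)²
n ≥ 15.46

Minimum n = 16 (rounding up)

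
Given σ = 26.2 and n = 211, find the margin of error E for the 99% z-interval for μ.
Margin of error = 4.65

Margin of error = z* · σ/√n
= 2.576 · 26.2/√211
= 2.576 · 26.2/14.5258
= 4.65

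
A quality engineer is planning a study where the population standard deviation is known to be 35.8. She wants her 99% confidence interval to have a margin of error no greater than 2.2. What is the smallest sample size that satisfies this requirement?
n ≥ 1758

For margin E ≤ 2.2:
n ≥ (z* · σ / E)²
n ≥ (2.576 · 35.8 / 2.2)²
n ≥ 1757.16

Minimum n = 1758 (rounding up)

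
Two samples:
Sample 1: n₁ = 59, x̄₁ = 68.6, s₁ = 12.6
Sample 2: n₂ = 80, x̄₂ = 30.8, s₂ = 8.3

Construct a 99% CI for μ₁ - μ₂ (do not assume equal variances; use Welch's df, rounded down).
(32.84, 42.76)

Difference: x̄₁ - x̄₂ = 37.80
SE = √(s₁²/n₁ + s₂²/n₂) = √(12.6²/59 + 8.3²/80) = 1.8847
df = 93.99 → 93 (Welch–Satterthwaite, rounded down)
t* = 2.630

CI: 37.80 ± 2.630 · 1.8847 = 37.80 ± 4.96 = (32.84, 42.76)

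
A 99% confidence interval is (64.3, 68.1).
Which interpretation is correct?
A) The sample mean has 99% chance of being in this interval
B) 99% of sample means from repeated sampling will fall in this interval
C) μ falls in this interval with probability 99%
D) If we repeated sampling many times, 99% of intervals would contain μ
D

A) Wrong — x̄ is observed and sits in the interval by construction.
B) Wrong — coverage applies to intervals containing μ, not to future x̄ values.
C) Wrong — μ is fixed; the randomness lives in the interval, not in μ.
D) Correct — this is the frequentist long-run coverage interpretation.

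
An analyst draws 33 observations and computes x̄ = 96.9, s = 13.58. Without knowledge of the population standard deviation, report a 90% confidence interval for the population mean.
(92.90, 100.90)

t-interval (σ unknown):
df = n - 1 = 32
t* = 1.694 for 90% confidence

Margin of error = t* · s/√n = 1.694 · 13.58/√33 = 4.00

CI: (92.90, 100.90)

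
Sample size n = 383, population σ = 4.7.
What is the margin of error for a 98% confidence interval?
Margin of error = 0.56

Margin of error = z* · σ/√n
= 2.326 · 4.7/√383
= 2.326 · 4.7/19.5704
= 0.56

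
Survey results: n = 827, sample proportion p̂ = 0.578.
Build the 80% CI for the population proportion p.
(0.556, 0.600)

Proportion CI:
SE = √(p̂(1-p̂)/n) = √(0.578 · 0.422 / 827) = 0.01717

z* = 1.282
Margin = z* · SE = 1.282 · 0.01717 = 0.0220

CI: 0.578 ± 0.0220 = (0.556, 0.600)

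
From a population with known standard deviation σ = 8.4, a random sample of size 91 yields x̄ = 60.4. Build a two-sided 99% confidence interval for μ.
(58.13, 62.67)

z-interval (σ known):
z* = 2.576 for 99% confidence

Margin of error = z* · σ/√n = 2.576 · 8.4/√91 = 2.27

CI: (60.4 - 2.27, 60.4 + 2.27) = (58.13, 62.67)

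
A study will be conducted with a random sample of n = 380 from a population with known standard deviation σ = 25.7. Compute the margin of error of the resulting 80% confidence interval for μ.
Margin of error = 1.69

Margin of error = z* · σ/√n
= 1.282 · 25.7/√380
= 1.282 · 25.7/19.4936
= 1.69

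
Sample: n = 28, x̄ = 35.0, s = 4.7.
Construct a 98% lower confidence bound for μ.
μ ≥ 33.08

Lower bound (one-sided):
t* = 2.158 (one-sided for 98%)
Lower bound = x̄ - t* · s/√n = 35.0 - 2.158 · 4.7/√28 = 33.08

We are 98% confident that μ ≥ 33.08.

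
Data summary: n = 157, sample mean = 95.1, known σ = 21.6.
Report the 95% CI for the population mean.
(91.72, 98.48)

z-interval (σ known):
z* = 1.960 for 95% confidence

Margin of error = z* · σ/√n = 1.960 · 21.6/√157 = 3.38

CI: (95.1 - 3.38, 95.1 + 3.38) = (91.72, 98.48)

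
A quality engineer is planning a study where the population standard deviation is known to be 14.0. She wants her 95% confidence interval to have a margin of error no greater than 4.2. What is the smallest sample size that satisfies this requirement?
n ≥ 43

For margin E ≤ 4.2:
n ≥ (z* · σ / E)²
n ≥ (1.960 · 14.0 / 4.2)²
n ≥ 42.68

Minimum n = 43 (rounding up)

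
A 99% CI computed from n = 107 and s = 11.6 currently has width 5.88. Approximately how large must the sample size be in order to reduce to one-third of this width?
n ≈ 963

CI width ∝ 1/√n
To reduce width by factor 3, need √n to grow by 3 → need 3² = 9 times as many samples.

Current: n = 107, width = 5.88
New: n = 963, width ≈ 1.93

Width reduced by factor of 5.88/1.93 = 3.05.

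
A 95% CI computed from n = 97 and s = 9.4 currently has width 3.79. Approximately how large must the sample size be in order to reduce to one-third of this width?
n ≈ 873

CI width ∝ 1/√n
To reduce width by factor 3, need √n to grow by 3 → need 3² = 9 times as many samples.

Current: n = 97, width = 3.79
New: n = 873, width ≈ 1.25

Width reduced by factor of 3.79/1.25 = 3.03.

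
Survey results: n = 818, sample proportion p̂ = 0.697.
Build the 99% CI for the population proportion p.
(0.656, 0.738)

Proportion CI:
SE = √(p̂(1-p̂)/n) = √(0.697 · 0.303 / 818) = 0.01607

z* = 2.576
Margin = z* · SE = 2.576 · 0.01607 = 0.0414

CI: 0.697 ± 0.0414 = (0.656, 0.738)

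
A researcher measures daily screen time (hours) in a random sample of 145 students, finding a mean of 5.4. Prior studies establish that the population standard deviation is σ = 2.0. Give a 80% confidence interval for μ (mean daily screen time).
(5.19, 5.61)

z-interval (σ known):
z* = 1.282 for 80% confidence

Margin of error = z* · σ/√n = 1.282 · 2.0/√145 = 0.21

CI: (5.4 - 0.21, 5.4 + 0.21) = (5.19, 5.61)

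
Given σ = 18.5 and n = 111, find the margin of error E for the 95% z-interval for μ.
Margin of error = 3.44

Margin of error = z* · σ/√n
= 1.960 · 18.5/√111
= 1.960 · 18.5/10.5357
= 3.44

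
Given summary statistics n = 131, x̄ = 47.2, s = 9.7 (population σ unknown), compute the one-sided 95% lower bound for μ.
μ ≥ 45.80

Lower bound (one-sided):
t* = 1.657 (one-sided for 95%)
Lower bound = x̄ - t* · s/√n = 47.2 - 1.657 · 9.7/√131 = 45.80

We are 95% confident that μ ≥ 45.80.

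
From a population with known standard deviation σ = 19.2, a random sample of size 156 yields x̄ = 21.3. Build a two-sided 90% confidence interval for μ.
(18.77, 23.83)

z-interval (σ known):
z* = 1.645 for 90% confidence

Margin of error = z* · σ/√n = 1.645 · 19.2/√156 = 2.53

CI: (21.3 - 2.53, 21.3 + 2.53) = (18.77, 23.83)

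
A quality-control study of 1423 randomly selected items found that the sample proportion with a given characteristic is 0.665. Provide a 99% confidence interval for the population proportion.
(0.633, 0.697)

Proportion CI:
SE = √(p̂(1-p̂)/n) = √(0.665 · 0.335 / 1423) = 0.01251

z* = 2.576
Margin = z* · SE = 2.576 · 0.01251 = 0.0322

CI: 0.665 ± 0.0322 = (0.633, 0.697)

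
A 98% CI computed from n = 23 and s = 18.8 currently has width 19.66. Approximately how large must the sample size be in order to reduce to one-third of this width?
n ≈ 207

CI width ∝ 1/√n
To reduce width by factor 3, need √n to grow by 3 → need 3² = 9 times as many samples.

Current: n = 23, width = 19.66
New: n = 207, width ≈ 6.13

Width reduced by factor of 19.66/6.13 = 3.21.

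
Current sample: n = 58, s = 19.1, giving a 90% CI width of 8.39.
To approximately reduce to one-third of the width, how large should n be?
n ≈ 522

CI width ∝ 1/√n
To reduce width by factor 3, need √n to grow by 3 → need 3² = 9 times as many samples.

Current: n = 58, width = 8.39
New: n = 522, width ≈ 2.76

Width reduced by factor of 8.39/2.76 = 3.04.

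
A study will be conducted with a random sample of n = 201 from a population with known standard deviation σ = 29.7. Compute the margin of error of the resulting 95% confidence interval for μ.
Margin of error = 4.11

Margin of error = z* · σ/√n
= 1.960 · 29.7/√201
= 1.960 · 29.7/14.1774
= 4.11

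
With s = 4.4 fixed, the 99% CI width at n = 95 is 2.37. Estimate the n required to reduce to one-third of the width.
n ≈ 855

CI width ∝ 1/√n
To reduce width by factor 3, need √n to grow by 3 → need 3² = 9 times as many samples.

Current: n = 95, width = 2.37
New: n = 855, width ≈ 0.78

Width reduced by factor of 2.37/0.78 = 3.04.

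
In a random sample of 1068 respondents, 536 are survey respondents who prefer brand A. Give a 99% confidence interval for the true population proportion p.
(0.462, 0.541)

Proportion CI:
p̂ = 536/1068 = 0.50187
SE = √(p̂(1-p̂)/n) = √(0.50187 · 0.49813 / 1068) = 0.01530

z* = 2.576
Margin = z* · SE = 2.576 · 0.01530 = 0.0394

CI: 0.50187 ± 0.0394 = (0.462, 0.541)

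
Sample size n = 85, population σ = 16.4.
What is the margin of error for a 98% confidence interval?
Margin of error = 4.14

Margin of error = z* · σ/√n
= 2.326 · 16.4/√85
= 2.326 · 16.4/9.2195
= 4.14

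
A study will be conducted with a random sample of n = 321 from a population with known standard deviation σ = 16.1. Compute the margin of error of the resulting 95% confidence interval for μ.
Margin of error = 1.76

Margin of error = z* · σ/√n
= 1.960 · 16.1/√321
= 1.960 · 16.1/17.9165
= 1.76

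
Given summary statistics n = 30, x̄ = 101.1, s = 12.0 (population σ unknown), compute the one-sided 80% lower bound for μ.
μ ≥ 99.23

Lower bound (one-sided):
t* = 0.854 (one-sided for 80%)
Lower bound = x̄ - t* · s/√n = 101.1 - 0.854 · 12.0/√30 = 99.23

We are 80% confident that μ ≥ 99.23.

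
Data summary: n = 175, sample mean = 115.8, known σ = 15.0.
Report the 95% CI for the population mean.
(113.58, 118.02)

z-interval (σ known):
z* = 1.960 for 95% confidence

Margin of error = z* · σ/√n = 1.960 · 15.0/√175 = 2.22

CI: (115.8 - 2.22, 115.8 + 2.22) = (113.58, 118.02)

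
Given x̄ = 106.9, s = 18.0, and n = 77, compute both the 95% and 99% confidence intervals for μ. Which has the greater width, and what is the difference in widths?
99% CI is wider by 2.67

df = 76
95% CI: t* = 1.992, (102.81, 110.99), width = 2 · t* · s/√n = 8.17
99% CI: t* = 2.642, (101.48, 112.32), width = 2 · t* · s/√n = 10.84

The 99% CI is wider by 10.84 - 8.17 = 2.67.
Higher confidence requires a wider interval.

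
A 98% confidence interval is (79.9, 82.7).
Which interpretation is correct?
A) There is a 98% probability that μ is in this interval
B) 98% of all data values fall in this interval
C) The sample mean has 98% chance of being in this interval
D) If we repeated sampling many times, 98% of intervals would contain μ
D

A) Wrong — μ is fixed; the randomness lives in the interval, not in μ.
B) Wrong — a CI is about the parameter μ, not individual data values.
C) Wrong — x̄ is observed and sits in the interval by construction.
D) Correct — this is the frequentist long-run coverage interpretation.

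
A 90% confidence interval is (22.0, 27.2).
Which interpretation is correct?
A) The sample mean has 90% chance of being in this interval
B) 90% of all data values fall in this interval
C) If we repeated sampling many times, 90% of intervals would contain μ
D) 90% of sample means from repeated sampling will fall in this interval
C

A) Wrong — x̄ is observed and sits in the interval by construction.
B) Wrong — a CI is about the parameter μ, not individual data values.
C) Correct — this is the frequentist long-run coverage interpretation.
D) Wrong — coverage applies to intervals containing μ, not to future x̄ values.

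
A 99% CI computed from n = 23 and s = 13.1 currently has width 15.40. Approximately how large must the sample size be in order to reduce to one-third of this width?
n ≈ 207

CI width ∝ 1/√n
To reduce width by factor 3, need √n to grow by 3 → need 3² = 9 times as many samples.

Current: n = 23, width = 15.40
New: n = 207, width ≈ 4.73

Width reduced by factor of 15.40/4.73 = 3.26.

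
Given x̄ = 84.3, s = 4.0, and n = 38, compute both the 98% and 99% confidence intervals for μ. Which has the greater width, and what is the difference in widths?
99% CI is wider by 0.37

df = 37
98% CI: t* = 2.431, (82.72, 85.88), width = 2 · t* · s/√n = 3.15
99% CI: t* = 2.715, (82.54, 86.06), width = 2 · t* · s/√n = 3.52

The 99% CI is wider by 3.52 - 3.15 = 0.37.
Higher confidence requires a wider interval.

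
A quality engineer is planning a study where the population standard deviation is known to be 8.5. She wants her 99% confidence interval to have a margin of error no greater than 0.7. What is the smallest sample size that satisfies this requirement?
n ≥ 979

For margin E ≤ 0.7:
n ≥ (z* · σ / E)²
n ≥ (2.576 · 8.5 / 0.7)²
n ≥ 978.44

Minimum n = 979 (rounding up)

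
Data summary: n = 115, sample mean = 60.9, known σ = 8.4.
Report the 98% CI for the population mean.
(59.08, 62.72)

z-interval (σ known):
z* = 2.326 for 98% confidence

Margin of error = z* · σ/√n = 2.326 · 8.4/√115 = 1.82

CI: (60.9 - 1.82, 60.9 + 1.82) = (59.08, 62.72)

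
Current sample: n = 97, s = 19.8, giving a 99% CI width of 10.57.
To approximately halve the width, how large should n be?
n ≈ 388

CI width ∝ 1/√n
To reduce width by factor 2, need √n to grow by 2 → need 2² = 4 times as many samples.

Current: n = 97, width = 10.57
New: n = 388, width ≈ 5.20

Width reduced by factor of 10.57/5.20 = 2.03.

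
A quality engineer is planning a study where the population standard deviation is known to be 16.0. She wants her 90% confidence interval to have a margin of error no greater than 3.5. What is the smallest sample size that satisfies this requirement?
n ≥ 57

For margin E ≤ 3.5:
n ≥ (z* · σ / E)²
n ≥ (1.645 · 16.0 / 3.5)²
n ≥ 56.55

Minimum n = 57 (rounding up)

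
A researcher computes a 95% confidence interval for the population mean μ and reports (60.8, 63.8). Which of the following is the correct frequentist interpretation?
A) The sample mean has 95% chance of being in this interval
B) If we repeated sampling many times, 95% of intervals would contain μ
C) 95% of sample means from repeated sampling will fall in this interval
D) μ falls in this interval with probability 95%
B

A) Wrong — x̄ is observed and sits in the interval by construction.
B) Correct — this is the frequentist long-run coverage interpretation.
C) Wrong — coverage applies to intervals containing μ, not to future x̄ values.
D) Wrong — μ is fixed; the randomness lives in the interval, not in μ.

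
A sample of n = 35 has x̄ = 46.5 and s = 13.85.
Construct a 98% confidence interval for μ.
(40.79, 52.21)

t-interval (σ unknown):
df = n - 1 = 34
t* = 2.441 for 98% confidence

Margin of error = t* · s/√n = 2.441 · 13.85/√35 = 5.71

CI: (40.79, 52.21)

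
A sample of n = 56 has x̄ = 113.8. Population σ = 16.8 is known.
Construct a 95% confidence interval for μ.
(109.40, 118.20)

z-interval (σ known):
z* = 1.960 for 95% confidence

Margin of error = z* · σ/√n = 1.960 · 16.8/√56 = 4.40

CI: (113.8 - 4.40, 113.8 + 4.40) = (109.40, 118.20)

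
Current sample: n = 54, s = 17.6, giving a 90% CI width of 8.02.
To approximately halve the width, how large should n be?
n ≈ 216

CI width ∝ 1/√n
To reduce width by factor 2, need √n to grow by 2 → need 2² = 4 times as many samples.

Current: n = 54, width = 8.02
New: n = 216, width ≈ 3.96

Width reduced by factor of 8.02/3.96 = 2.03.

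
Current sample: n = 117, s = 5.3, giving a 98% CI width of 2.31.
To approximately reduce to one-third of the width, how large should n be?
n ≈ 1053

CI width ∝ 1/√n
To reduce width by factor 3, need √n to grow by 3 → need 3² = 9 times as many samples.

Current: n = 117, width = 2.31
New: n = 1053, width ≈ 0.76

Width reduced by factor of 2.31/0.76 = 3.04.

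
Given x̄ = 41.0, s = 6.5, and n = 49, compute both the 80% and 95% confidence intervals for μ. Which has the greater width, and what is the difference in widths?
95% CI is wider by 1.32

df = 48
80% CI: t* = 1.299, (39.79, 42.21), width = 2 · t* · s/√n = 2.41
95% CI: t* = 2.011, (39.13, 42.87), width = 2 · t* · s/√n = 3.73

The 95% CI is wider by 3.73 - 2.41 = 1.32.
Higher confidence requires a wider interval.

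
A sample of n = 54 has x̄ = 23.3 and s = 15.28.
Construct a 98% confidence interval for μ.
(18.31, 28.29)

t-interval (σ unknown):
df = n - 1 = 53
t* = 2.399 for 98% confidence

Margin of error = t* · s/√n = 2.399 · 15.28/√54 = 4.99

CI: (18.31, 28.29)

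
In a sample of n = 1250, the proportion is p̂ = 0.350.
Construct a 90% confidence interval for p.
(0.328, 0.372)

Proportion CI:
SE = √(p̂(1-p̂)/n) = √(0.350 · 0.650 / 1250) = 0.01349

z* = 1.645
Margin = z* · SE = 1.645 · 0.01349 = 0.0222

CI: 0.350 ± 0.0222 = (0.328, 0.372)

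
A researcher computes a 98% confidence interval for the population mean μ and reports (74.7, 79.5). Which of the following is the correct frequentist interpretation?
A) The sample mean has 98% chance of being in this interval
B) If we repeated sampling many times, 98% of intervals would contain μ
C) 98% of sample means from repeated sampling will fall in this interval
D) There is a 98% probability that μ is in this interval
B

A) Wrong — x̄ is observed and sits in the interval by construction.
B) Correct — this is the frequentist long-run coverage interpretation.
C) Wrong — coverage applies to intervals containing μ, not to future x̄ values.
D) Wrong — μ is fixed; the randomness lives in the interval, not in μ.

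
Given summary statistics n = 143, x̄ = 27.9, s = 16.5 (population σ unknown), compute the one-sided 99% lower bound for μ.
μ ≥ 24.65

Lower bound (one-sided):
t* = 2.353 (one-sided for 99%)
Lower bound = x̄ - t* · s/√n = 27.9 - 2.353 · 16.5/√143 = 24.65

We are 99% confident that μ ≥ 24.65.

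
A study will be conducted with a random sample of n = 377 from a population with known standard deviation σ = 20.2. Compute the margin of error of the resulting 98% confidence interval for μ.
Margin of error = 2.42

Margin of error = z* · σ/√n
= 2.326 · 20.2/√377
= 2.326 · 20.2/19.4165
= 2.42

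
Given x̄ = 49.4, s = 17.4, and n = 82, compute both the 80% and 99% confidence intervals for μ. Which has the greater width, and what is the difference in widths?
99% CI is wider by 5.17

df = 81
80% CI: t* = 1.292, (46.92, 51.88), width = 2 · t* · s/√n = 4.97
99% CI: t* = 2.638, (44.33, 54.47), width = 2 · t* · s/√n = 10.14

The 99% CI is wider by 10.14 - 4.97 = 5.17.
Higher confidence requires a wider interval.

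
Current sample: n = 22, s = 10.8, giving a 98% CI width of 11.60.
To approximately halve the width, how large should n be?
n ≈ 88

CI width ∝ 1/√n
To reduce width by factor 2, need √n to grow by 2 → need 2² = 4 times as many samples.

Current: n = 22, width = 11.60
New: n = 88, width ≈ 5.46

Width reduced by factor of 11.60/5.46 = 2.12.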